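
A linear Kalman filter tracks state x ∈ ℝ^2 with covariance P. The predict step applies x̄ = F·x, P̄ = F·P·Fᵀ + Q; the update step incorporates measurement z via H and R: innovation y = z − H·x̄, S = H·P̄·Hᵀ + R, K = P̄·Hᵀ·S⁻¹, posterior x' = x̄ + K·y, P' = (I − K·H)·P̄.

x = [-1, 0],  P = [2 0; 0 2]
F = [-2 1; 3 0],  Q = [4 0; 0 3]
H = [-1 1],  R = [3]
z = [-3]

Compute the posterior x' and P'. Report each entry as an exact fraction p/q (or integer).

x' = [36/31, -60/31]
P' = [96/31 57/31; 57/31 213/62]

x̄ = F·x = [2, -3]
P̄ = F·P·Fᵀ + Q = [14 -12; -12 21]
y = z − H·x̄ = [2]
S = H·P̄·Hᵀ + R = [62]
K = P̄·Hᵀ·S⁻¹ = [-13/31; 33/62]
x' = x̄ + K·y = [36/31, -60/31]
P' = (I − K·H)·P̄ = [96/31 57/31; 57/31 213/62]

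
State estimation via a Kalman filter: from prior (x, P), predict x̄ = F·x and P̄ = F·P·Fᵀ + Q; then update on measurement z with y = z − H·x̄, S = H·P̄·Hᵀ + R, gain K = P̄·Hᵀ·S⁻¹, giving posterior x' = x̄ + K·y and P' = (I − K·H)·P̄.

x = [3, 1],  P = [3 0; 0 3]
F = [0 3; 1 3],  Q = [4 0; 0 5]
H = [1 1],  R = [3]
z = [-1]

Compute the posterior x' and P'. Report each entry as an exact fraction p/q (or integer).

x̄ = F·x = [3, 6]
P̄ = F·P·Fᵀ + Q = [31 27; 27 35]
y = z − H·x̄ = [-10]
S = H·P̄·Hᵀ + R = [123]
K = P̄·Hᵀ·S⁻¹ = [58/123; 62/123]
x' = x̄ + K·y = [-211/123, 118/123]
P' = (I − K·H)·P̄ = [449/123 -275/123; -275/123 461/123]

x' = [-211/123, 118/123]
P' = [449/123 -275/123; -275/123 461/123]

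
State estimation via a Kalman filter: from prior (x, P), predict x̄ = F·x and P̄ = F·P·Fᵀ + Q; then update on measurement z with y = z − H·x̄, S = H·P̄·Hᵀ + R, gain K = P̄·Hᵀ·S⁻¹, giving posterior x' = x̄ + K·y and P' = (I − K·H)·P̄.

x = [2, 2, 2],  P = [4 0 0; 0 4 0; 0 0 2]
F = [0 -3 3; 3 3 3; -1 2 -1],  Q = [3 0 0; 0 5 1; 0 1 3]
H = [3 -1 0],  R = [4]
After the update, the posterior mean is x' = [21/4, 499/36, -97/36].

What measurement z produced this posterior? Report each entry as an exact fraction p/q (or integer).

x̄ = F·x = [0, 18, 0]
P̄ = F·P·Fᵀ + Q = [57 -18 -30; -18 95 7; -30 7 25]
S = H·P̄·Hᵀ + R = [720]
K = P̄·Hᵀ·S⁻¹ = [21/80; -149/720; -97/720]
x' − x̄ = [21/4, -149/36, -97/36] = K·y
y = (KᵀK)⁻¹·Kᵀ·(x' − x̄) = [20]
z = y + H·x̄ = [20] + [-18] = [2]

z = [2]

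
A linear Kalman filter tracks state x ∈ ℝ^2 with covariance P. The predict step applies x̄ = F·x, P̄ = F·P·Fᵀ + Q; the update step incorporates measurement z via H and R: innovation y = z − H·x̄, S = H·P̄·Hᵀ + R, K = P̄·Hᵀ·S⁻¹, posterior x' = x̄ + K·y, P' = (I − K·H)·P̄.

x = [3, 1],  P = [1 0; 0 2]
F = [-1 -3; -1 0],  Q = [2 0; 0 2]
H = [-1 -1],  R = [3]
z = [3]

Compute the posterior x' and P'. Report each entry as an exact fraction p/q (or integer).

x̄ = F·x = [-6, -3]
P̄ = F·P·Fᵀ + Q = [21 1; 1 3]
y = z − H·x̄ = [-6]
S = H·P̄·Hᵀ + R = [29]
K = P̄·Hᵀ·S⁻¹ = [-22/29; -4/29]
x' = x̄ + K·y = [-42/29, -63/29]
P' = (I − K·H)·P̄ = [125/29 -59/29; -59/29 71/29]

x' = [-42/29, -63/29]
P' = [125/29 -59/29; -59/29 71/29]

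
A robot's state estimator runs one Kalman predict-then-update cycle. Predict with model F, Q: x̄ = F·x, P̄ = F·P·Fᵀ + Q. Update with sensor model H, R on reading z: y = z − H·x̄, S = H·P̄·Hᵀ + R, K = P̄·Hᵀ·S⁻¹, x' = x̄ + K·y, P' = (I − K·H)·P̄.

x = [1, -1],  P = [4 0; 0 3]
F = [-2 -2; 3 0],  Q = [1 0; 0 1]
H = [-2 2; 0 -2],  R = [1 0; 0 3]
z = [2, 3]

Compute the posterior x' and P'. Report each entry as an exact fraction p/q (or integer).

x' = [-18176/9471, -3167/3157]
P' = [8039/9471 1964/3157; 1964/3157 2025/3157]

x̄ = F·x = [0, 3]
P̄ = F·P·Fᵀ + Q = [29 -24; -24 37]
y = z − H·x̄ = [-4, 9]
S = H·P̄·Hᵀ + R = [457 -244; -244 151]
K = P̄·Hᵀ·S⁻¹ = [-4294/9471 -3928/9471; 122/3157 -1350/3157]
x' = x̄ + K·y = [-18176/9471, -3167/3157]
P' = (I − K·H)·P̄ = [8039/9471 1964/3157; 1964/3157 2025/3157]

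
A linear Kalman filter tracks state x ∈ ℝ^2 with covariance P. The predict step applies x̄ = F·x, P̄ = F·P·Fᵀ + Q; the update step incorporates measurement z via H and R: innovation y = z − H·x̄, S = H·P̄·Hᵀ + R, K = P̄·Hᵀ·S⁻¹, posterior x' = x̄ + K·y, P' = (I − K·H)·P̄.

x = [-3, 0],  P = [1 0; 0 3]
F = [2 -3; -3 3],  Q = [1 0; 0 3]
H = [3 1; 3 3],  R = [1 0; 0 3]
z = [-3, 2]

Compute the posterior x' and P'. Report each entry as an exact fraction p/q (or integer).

x̄ = F·x = [-6, 9]
P̄ = F·P·Fᵀ + Q = [32 -33; -33 39]
y = z − H·x̄ = [6, -7]
S = H·P̄·Hᵀ + R = [130 9; 9 48]
K = P̄·Hᵀ·S⁻¹ = [1017/2053 -319/2053; -1014/2053 960/2053]
x' = x̄ + K·y = [-3983/2053, 5673/2053]
P' = (I − K·H)·P̄ = [668/2053 -987/2053; -987/2053 1947/2053]

x' = [-3983/2053, 5673/2053]
P' = [668/2053 -987/2053; -987/2053 1947/2053]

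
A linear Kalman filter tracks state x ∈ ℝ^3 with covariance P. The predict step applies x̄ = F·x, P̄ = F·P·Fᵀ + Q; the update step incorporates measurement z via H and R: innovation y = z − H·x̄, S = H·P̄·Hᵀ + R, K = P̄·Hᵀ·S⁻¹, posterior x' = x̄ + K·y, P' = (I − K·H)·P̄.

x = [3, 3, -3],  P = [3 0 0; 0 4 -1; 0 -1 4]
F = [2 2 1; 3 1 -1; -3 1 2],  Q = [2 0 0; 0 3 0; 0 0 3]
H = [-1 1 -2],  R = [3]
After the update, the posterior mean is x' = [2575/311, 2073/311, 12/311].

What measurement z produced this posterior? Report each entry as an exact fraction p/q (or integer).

x̄ = F·x = [9, 15, -12]
P̄ = F·P·Fᵀ + Q = [30 23 -7; 23 40 -32; -7 -32 46]
S = H·P̄·Hᵀ + R = [311]
K = P̄·Hᵀ·S⁻¹ = [7/311; 81/311; -117/311]
x' − x̄ = [-224/311, -2592/311, 3744/311] = K·y
y = (KᵀK)⁻¹·Kᵀ·(x' − x̄) = [-32]
z = y + H·x̄ = [-32] + [30] = [-2]

z = [-2]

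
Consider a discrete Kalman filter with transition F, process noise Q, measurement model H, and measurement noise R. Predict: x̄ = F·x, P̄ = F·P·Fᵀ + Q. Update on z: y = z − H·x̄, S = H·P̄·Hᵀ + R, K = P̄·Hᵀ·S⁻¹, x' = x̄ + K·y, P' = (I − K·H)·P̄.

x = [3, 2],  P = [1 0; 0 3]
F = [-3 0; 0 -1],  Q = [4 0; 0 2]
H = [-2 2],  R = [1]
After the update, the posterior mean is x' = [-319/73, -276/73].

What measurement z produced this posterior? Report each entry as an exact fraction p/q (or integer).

z = [1]

x̄ = F·x = [-9, -2]
P̄ = F·P·Fᵀ + Q = [13 0; 0 5]
S = H·P̄·Hᵀ + R = [73]
K = P̄·Hᵀ·S⁻¹ = [-26/73; 10/73]
x' − x̄ = [338/73, -130/73] = K·y
y = (KᵀK)⁻¹·Kᵀ·(x' − x̄) = [-13]
z = y + H·x̄ = [-13] + [14] = [1]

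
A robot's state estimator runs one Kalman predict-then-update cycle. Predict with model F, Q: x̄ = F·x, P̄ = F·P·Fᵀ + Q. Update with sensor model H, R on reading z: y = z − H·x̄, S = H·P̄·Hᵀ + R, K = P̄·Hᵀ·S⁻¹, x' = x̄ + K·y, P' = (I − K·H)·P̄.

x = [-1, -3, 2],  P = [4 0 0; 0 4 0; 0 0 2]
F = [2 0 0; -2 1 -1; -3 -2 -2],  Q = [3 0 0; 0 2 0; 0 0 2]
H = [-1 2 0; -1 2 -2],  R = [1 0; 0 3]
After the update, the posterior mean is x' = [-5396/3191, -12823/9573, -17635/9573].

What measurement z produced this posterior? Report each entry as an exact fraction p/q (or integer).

z = [-1, 3]

x̄ = F·x = [-2, -3, 5]
P̄ = F·P·Fᵀ + Q = [19 -16 -24; -16 24 20; -24 20 62]
S = H·P̄·Hᵀ + R = [180 51; 51 174]
K = P̄·Hᵀ·S⁻¹ = [-969/3191 229/3191; 3304/9573 352/9573; 4732/9573 -4688/9573]
x' − x̄ = [986/3191, 15896/9573, -65500/9573] = K·y
y = (KᵀK)⁻¹·Kᵀ·(x' − x̄) = [3, 17]
z = y + H·x̄ = [3, 17] + [-4, -14] = [-1, 3]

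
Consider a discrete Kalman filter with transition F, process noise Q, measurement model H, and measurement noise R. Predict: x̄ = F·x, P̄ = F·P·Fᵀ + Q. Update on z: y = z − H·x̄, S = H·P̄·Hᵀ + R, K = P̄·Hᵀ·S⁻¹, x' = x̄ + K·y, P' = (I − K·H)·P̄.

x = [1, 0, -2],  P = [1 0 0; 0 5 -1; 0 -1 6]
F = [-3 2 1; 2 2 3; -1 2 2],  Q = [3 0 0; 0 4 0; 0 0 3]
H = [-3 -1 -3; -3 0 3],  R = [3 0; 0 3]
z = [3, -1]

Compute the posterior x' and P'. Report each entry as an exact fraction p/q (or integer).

x' = [-29589/77449, 12762/77449, -53671/77449]
P' = [42190/77449 -170802/77449 25751/77449; -170802/77449 989346/77449 -147834/77449; 25751/77449 -147834/77449 34572/77449]

x̄ = F·x = [-5, -4, -5]
P̄ = F·P·Fᵀ + Q = [34 24 29; 24 70 44; 29 44 40]
y = z − H·x̄ = [-31, -1]
S = H·P̄·Hᵀ + R = [1669 -114; -114 147]
K = P̄·Hᵀ·S⁻¹ = [-11007/77449 -16439/77449; -11146/77449 22968/77449; -11045/77449 8821/77449]
x' = x̄ + K·y = [-29589/77449, 12762/77449, -53671/77449]
P' = (I − K·H)·P̄ = [42190/77449 -170802/77449 25751/77449; -170802/77449 989346/77449 -147834/77449; 25751/77449 -147834/77449 34572/77449]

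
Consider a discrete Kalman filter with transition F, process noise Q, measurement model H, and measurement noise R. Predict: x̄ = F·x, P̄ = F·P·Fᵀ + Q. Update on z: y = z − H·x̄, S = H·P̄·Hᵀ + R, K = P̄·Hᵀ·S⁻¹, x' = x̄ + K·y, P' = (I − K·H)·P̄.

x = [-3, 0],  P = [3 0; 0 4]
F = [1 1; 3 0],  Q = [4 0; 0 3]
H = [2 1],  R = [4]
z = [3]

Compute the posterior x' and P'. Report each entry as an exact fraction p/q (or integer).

x̄ = F·x = [-3, -9]
P̄ = F·P·Fᵀ + Q = [11 9; 9 30]
y = z − H·x̄ = [18]
S = H·P̄·Hᵀ + R = [114]
K = P̄·Hᵀ·S⁻¹ = [31/114; 8/19]
x' = x̄ + K·y = [36/19, -27/19]
P' = (I − K·H)·P̄ = [293/114 -77/19; -77/19 186/19]

x' = [36/19, -27/19]
P' = [293/114 -77/19; -77/19 186/19]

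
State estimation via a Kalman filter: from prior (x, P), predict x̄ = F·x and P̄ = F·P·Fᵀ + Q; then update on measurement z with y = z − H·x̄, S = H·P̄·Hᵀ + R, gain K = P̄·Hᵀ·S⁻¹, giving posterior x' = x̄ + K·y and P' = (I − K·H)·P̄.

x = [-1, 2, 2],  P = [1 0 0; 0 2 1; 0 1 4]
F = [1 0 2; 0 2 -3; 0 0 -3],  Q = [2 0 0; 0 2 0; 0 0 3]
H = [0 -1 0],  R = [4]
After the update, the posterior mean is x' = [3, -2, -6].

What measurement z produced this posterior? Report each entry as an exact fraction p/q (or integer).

z = [2]

x̄ = F·x = [3, -2, -6]
P̄ = F·P·Fᵀ + Q = [19 -20 -24; -20 34 30; -24 30 39]
S = H·P̄·Hᵀ + R = [38]
K = P̄·Hᵀ·S⁻¹ = [10/19; -17/19; -15/19]
x' − x̄ = [0, 0, 0] = K·y
y = (KᵀK)⁻¹·Kᵀ·(x' − x̄) = [0]
z = y + H·x̄ = [0] + [2] = [2]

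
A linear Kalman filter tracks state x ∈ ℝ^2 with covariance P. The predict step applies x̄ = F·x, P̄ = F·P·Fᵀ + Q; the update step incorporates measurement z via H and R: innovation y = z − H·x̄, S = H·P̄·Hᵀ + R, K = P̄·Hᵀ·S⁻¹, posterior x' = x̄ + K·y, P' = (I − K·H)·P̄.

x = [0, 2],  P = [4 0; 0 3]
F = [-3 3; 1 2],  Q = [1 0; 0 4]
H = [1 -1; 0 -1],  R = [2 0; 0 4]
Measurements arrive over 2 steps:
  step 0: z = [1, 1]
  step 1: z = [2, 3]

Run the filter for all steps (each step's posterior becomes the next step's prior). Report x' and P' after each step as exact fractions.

step 0: x' = [431/395, -11/395], P' = [1994/395 1256/395; 1256/395 1284/395]
step 1: x' = [-213845/186963, -184519/62321], P' = [757670/186963 159164/62321; 159164/62321 180204/62321]

step 0: x̄ = F·x = [6, 4]
step 0: P̄ = F·P·Fᵀ + Q = [64 6; 6 20]
step 0: y = z − H·x̄ = [-1, 5]
step 0: S = H·P̄·Hᵀ + R = [74 14; 14 24]
step 0: K = P̄·Hᵀ·S⁻¹ = [369/395 -314/395; -14/395 -321/395]
step 0: x' = x̄ + K·y = [431/395, -11/395]
step 0: P' = (I − K·H)·P̄ = [1994/395 1256/395; 1256/395 1284/395]
step 1: x̄ = F·x = [-1326/395, 409/395]
step 1: P̄ = F·P·Fᵀ + Q = [7289/395 -2046/395; -2046/395 13734/395]
step 1: y = z − H·x̄ = [505/79, 1594/395]
step 1: S = H·P̄·Hᵀ + R = [5181/79 3156/79; 3156/79 15314/395]
step 1: K = P̄·Hᵀ·S⁻¹ = [140089/186963 -39791/62321; -10520/62321 -45051/62321]
step 1: x' = x̄ + K·y = [-213845/186963, -184519/62321]
step 1: P' = (I − K·H)·P̄ = [757670/186963 159164/62321; 159164/62321 180204/62321]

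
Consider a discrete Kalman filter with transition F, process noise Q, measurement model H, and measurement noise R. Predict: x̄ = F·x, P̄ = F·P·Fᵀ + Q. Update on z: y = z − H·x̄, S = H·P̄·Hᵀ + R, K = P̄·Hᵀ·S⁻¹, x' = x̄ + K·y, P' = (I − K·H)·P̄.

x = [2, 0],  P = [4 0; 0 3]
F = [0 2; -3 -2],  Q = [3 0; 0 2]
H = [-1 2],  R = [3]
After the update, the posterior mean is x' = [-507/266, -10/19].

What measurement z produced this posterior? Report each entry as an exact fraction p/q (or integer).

z = [1]

x̄ = F·x = [0, -6]
P̄ = F·P·Fᵀ + Q = [15 -12; -12 50]
S = H·P̄·Hᵀ + R = [266]
K = P̄·Hᵀ·S⁻¹ = [-39/266; 8/19]
x' − x̄ = [-507/266, 104/19] = K·y
y = (KᵀK)⁻¹·Kᵀ·(x' − x̄) = [13]
z = y + H·x̄ = [13] + [-12] = [1]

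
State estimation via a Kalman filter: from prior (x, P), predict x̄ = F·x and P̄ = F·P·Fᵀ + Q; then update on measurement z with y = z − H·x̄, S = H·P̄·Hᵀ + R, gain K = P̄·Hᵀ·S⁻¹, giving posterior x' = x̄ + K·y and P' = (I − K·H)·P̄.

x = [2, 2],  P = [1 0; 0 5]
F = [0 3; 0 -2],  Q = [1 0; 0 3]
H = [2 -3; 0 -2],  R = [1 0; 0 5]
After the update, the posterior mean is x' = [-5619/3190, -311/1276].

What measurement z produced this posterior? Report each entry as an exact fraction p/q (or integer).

x̄ = F·x = [6, -4]
P̄ = F·P·Fᵀ + Q = [46 -30; -30 23]
S = H·P̄·Hᵀ + R = [752 258; 258 97]
K = P̄·Hᵀ·S⁻¹ = [1087/3190 -459/1595; -129/1276 -131/638]
x' − x̄ = [-24759/3190, 4793/1276] = K·y
y = (KᵀK)⁻¹·Kᵀ·(x' − x̄) = [-27, -5]
z = y + H·x̄ = [-27, -5] + [24, 8] = [-3, 3]

z = [-3, 3]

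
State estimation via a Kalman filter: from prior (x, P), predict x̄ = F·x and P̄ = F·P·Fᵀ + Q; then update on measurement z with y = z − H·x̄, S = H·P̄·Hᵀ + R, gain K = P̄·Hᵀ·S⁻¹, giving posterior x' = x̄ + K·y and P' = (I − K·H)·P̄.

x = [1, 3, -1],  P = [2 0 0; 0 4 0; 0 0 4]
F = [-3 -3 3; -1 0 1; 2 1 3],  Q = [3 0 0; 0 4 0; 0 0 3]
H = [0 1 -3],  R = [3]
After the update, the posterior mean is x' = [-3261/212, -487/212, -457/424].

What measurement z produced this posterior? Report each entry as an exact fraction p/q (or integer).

x̄ = F·x = [-15, -2, 2]
P̄ = F·P·Fᵀ + Q = [93 18 12; 18 10 8; 12 8 51]
S = H·P̄·Hᵀ + R = [424]
K = P̄·Hᵀ·S⁻¹ = [-9/212; -7/212; -145/424]
x' − x̄ = [-81/212, -63/212, -1305/424] = K·y
y = (KᵀK)⁻¹·Kᵀ·(x' − x̄) = [9]
z = y + H·x̄ = [9] + [-8] = [1]

z = [1]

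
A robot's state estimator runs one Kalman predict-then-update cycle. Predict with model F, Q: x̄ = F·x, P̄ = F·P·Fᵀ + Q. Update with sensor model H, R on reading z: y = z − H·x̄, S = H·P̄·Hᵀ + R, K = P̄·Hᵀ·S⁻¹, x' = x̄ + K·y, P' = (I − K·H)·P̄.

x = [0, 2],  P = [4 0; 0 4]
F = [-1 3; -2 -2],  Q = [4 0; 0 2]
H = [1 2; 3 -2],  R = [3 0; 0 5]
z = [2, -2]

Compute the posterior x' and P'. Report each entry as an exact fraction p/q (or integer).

x' = [3066/82127, 79076/82127]
P' = [40340/82127 9680/82127; 9680/82127 40190/82127]

x̄ = F·x = [6, -4]
P̄ = F·P·Fᵀ + Q = [44 -16; -16 34]
y = z − H·x̄ = [4, -28]
S = H·P̄·Hᵀ + R = [119 -68; -68 729]
K = P̄·Hᵀ·S⁻¹ = [19900/82127 1196/4831; 30020/82127 -604/4831]
x' = x̄ + K·y = [3066/82127, 79076/82127]
P' = (I − K·H)·P̄ = [40340/82127 9680/82127; 9680/82127 40190/82127]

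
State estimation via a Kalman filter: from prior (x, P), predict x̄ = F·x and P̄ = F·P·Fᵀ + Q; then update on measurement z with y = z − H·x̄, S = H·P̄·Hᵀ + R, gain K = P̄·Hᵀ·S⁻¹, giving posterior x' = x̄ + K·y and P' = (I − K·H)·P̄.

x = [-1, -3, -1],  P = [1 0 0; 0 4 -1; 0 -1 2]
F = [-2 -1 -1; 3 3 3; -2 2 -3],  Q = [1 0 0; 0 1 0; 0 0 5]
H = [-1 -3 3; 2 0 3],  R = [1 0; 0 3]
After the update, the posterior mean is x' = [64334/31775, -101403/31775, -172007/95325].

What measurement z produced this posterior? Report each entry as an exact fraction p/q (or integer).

x̄ = F·x = [6, -15, -1]
P̄ = F·P·Fᵀ + Q = [9 -18 1; -18 46 3; 1 3 55]
S = H·P̄·Hᵀ + R = [751 561; 561 546]
K = P̄·Hᵀ·S⁻¹ = [4809/31775 -3719/31775; -15153/31775 13998/31775; -3019/31775 38462/95325]
x' − x̄ = [-126316/31775, 375222/31775, -76682/95325] = K·y
y = (KᵀK)⁻¹·Kᵀ·(x' − x̄) = [-34, -10]
z = y + H·x̄ = [-34, -10] + [36, 9] = [2, -1]

z = [2, -1]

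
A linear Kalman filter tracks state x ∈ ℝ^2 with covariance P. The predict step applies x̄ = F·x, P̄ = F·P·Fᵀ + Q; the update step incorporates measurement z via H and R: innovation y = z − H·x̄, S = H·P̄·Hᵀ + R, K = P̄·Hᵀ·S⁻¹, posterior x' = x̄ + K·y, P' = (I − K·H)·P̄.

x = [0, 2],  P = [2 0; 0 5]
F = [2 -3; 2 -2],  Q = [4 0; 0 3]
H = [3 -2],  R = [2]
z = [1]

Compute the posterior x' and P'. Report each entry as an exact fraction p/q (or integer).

x̄ = F·x = [-6, -4]
P̄ = F·P·Fᵀ + Q = [57 38; 38 31]
y = z − H·x̄ = [11]
S = H·P̄·Hᵀ + R = [183]
K = P̄·Hᵀ·S⁻¹ = [95/183; 52/183]
x' = x̄ + K·y = [-53/183, -160/183]
P' = (I − K·H)·P̄ = [1406/183 2014/183; 2014/183 2969/183]

x' = [-53/183, -160/183]
P' = [1406/183 2014/183; 2014/183 2969/183]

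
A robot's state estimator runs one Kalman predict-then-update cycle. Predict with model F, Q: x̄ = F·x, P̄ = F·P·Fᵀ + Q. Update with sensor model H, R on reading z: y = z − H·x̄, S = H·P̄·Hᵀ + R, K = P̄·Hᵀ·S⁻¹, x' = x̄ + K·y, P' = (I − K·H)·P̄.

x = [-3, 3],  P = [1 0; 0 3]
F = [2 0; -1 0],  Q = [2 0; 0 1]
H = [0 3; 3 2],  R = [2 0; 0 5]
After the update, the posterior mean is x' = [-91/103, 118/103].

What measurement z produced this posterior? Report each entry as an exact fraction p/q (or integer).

x̄ = F·x = [-6, 3]
P̄ = F·P·Fᵀ + Q = [6 -2; -2 2]
S = H·P̄·Hᵀ + R = [20 -6; -6 43]
K = P̄·Hᵀ·S⁻¹ = [-87/412 61/206; 123/412 -1/206]
x' − x̄ = [527/103, -191/103] = K·y
y = (KᵀK)⁻¹·Kᵀ·(x' − x̄) = [-6, 13]
z = y + H·x̄ = [-6, 13] + [9, -12] = [3, 1]

z = [3, 1]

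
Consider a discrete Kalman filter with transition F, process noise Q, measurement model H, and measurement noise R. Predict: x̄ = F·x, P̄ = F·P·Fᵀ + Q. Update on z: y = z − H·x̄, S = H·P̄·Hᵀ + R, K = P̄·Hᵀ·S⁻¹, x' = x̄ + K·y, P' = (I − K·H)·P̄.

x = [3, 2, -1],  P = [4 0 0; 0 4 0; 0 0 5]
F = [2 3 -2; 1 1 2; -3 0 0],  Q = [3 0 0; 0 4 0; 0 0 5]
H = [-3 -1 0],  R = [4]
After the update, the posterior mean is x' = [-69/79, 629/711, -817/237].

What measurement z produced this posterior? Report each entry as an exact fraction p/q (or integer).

z = [2]

x̄ = F·x = [14, 3, -9]
P̄ = F·P·Fᵀ + Q = [75 0 -24; 0 32 -12; -24 -12 41]
S = H·P̄·Hᵀ + R = [711]
K = P̄·Hᵀ·S⁻¹ = [-25/79; -32/711; 28/237]
x' − x̄ = [-1175/79, -1504/711, 1316/237] = K·y
y = (KᵀK)⁻¹·Kᵀ·(x' − x̄) = [47]
z = y + H·x̄ = [47] + [-45] = [2]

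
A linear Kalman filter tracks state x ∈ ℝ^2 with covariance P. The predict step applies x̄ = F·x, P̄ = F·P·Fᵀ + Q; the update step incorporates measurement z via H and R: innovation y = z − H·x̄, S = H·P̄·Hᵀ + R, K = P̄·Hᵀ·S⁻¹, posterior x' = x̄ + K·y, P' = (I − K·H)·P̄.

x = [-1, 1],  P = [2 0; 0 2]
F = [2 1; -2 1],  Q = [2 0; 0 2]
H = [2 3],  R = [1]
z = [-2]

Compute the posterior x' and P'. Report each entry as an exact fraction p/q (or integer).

x' = [-139/85, 39/85]
P' = [984/85 -654/85; -654/85 444/85]

x̄ = F·x = [-1, 3]
P̄ = F·P·Fᵀ + Q = [12 -6; -6 12]
y = z − H·x̄ = [-9]
S = H·P̄·Hᵀ + R = [85]
K = P̄·Hᵀ·S⁻¹ = [6/85; 24/85]
x' = x̄ + K·y = [-139/85, 39/85]
P' = (I − K·H)·P̄ = [984/85 -654/85; -654/85 444/85]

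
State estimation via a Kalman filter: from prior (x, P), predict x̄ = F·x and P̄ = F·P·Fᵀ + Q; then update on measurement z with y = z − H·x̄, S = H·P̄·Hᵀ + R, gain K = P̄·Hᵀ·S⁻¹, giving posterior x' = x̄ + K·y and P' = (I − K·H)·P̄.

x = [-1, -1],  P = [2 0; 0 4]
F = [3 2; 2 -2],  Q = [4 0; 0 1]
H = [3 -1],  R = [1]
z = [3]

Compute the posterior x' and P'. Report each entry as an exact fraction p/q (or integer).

x' = [41/98, -333/196]
P' = [243/98 1399/196; 1399/196 8431/392]

x̄ = F·x = [-5, 0]
P̄ = F·P·Fᵀ + Q = [38 -4; -4 25]
y = z − H·x̄ = [18]
S = H·P̄·Hᵀ + R = [392]
K = P̄·Hᵀ·S⁻¹ = [59/196; -37/392]
x' = x̄ + K·y = [41/98, -333/196]
P' = (I − K·H)·P̄ = [243/98 1399/196; 1399/196 8431/392]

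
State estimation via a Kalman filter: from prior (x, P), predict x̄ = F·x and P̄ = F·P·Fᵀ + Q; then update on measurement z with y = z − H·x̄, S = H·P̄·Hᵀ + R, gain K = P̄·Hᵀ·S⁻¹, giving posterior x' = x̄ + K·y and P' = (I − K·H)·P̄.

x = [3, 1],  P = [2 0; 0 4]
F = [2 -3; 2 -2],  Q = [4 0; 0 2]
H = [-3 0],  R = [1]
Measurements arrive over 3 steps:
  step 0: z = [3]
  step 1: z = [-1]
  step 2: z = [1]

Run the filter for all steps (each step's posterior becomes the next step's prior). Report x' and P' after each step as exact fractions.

step 0: x̄ = F·x = [3, 4]
step 0: P̄ = F·P·Fᵀ + Q = [48 32; 32 26]
step 0: y = z − H·x̄ = [12]
step 0: S = H·P̄·Hᵀ + R = [433]
step 0: K = P̄·Hᵀ·S⁻¹ = [-144/433; -96/433]
step 0: x' = x̄ + K·y = [-429/433, 580/433]
step 0: P' = (I − K·H)·P̄ = [48/433 32/433; 32/433 2042/433]
step 1: x̄ = F·x = [-6, -2018/433]
step 1: P̄ = F·P·Fᵀ + Q = [46 28; 28 8970/433]
step 1: y = z − H·x̄ = [-19]
step 1: S = H·P̄·Hᵀ + R = [415]
step 1: K = P̄·Hᵀ·S⁻¹ = [-138/415; -84/415]
step 1: x' = x̄ + K·y = [132/415, -146402/179695]
step 1: P' = (I − K·H)·P̄ = [46/415 28/415; 28/415 667302/179695]
step 2: x̄ = F·x = [553518/179695, 407116/179695]
step 2: P̄ = F·P·Fᵀ + Q = [6658682/179695 3962244/179695; 3962244/179695 3011278/179695]
step 2: y = z − H·x̄ = [1840249/179695]
step 2: S = H·P̄·Hᵀ + R = [60107833/179695]
step 2: K = P̄·Hᵀ·S⁻¹ = [-19976046/60107833; -11886732/60107833]
step 2: x' = x̄ + K·y = [-19422528/60107833, 14448448/60107833]
step 2: P' = (I − K·H)·P̄ = [6658682/60107833 3962244/60107833; 3962244/60107833 220968850/60107833]

step 0: x' = [-429/433, 580/433], P' = [48/433 32/433; 32/433 2042/433]
step 1: x' = [132/415, -146402/179695], P' = [46/415 28/415; 28/415 667302/179695]
step 2: x' = [-19422528/60107833, 14448448/60107833], P' = [6658682/60107833 3962244/60107833; 3962244/60107833 220968850/60107833]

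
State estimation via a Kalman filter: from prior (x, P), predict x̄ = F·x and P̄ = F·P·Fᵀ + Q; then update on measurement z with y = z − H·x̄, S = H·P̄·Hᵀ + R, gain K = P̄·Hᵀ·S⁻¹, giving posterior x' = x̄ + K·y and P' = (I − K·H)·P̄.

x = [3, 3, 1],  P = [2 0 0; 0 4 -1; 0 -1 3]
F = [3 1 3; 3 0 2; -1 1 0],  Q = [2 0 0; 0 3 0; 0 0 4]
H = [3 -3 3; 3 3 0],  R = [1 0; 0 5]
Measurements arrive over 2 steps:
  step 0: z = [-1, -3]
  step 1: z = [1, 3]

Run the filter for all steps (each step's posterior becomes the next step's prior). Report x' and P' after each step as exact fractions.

step 0: x̄ = F·x = [15, 11, 0]
step 0: P̄ = F·P·Fᵀ + Q = [45 34 -5; 34 33 -8; -5 -8 10]
step 0: y = z − H·x̄ = [-13, -81]
step 0: S = H·P̄·Hᵀ + R = [235 -9; -9 1319]
step 0: K = P̄·Hᵀ·S⁻¹ = [25875/309884 55857/309884; -12945/154942 23523/154942; 25545/154942 -4407/154942]
step 0: x' = x̄ + K·y = [-53133/77471, -16358/77471, 12441/77471]
step 0: P' = (I − K·H)·P̄ = [240921/309884 -73913/154942 -190061/154942; -73913/154942 56559/77471 91358/77471; -190061/154942 91358/77471 190646/77471]
step 1: x̄ = F·x = [-138434/77471, -134517/77471, 36775/77471]
step 1: P̄ = F·P·Fᵀ + Q = [4340989/309884 1329349/309884 1444483/309884; 1329349/309884 1586813/309884 324867/309884; 1444483/309884 324867/309884 2002345/309884]
step 1: y = z − H·x̄ = [-21103/77471, 1051266/77471]
step 1: S = H·P̄·Hᵀ + R = [67906013/309884 20355867/154942; 20355867/154942 19706980/77471]
step 1: K = P̄·Hᵀ·S⁻¹ = [166538283/1703607283 40232346/243372469; -156845013/1703607283 38582082/243372469; 1685124615/11925250981 -9613194/1703607283]
step 1: x' = x̄ + K·y = [732050111/1703607283, 749518872/1703607283, 4288672562/11925250981]
step 1: P' = (I − K·H)·P̄ = [174371354/243372469 -107317444/243372469 -1916308825/1703607283; -107317444/243372469 171620914/243372469 1900286835/1703607283; -1916308825/1703607283 1900286835/1703607283 27277877825/11925250981]

step 0: x' = [-53133/77471, -16358/77471, 12441/77471], P' = [240921/309884 -73913/154942 -190061/154942; -73913/154942 56559/77471 91358/77471; -190061/154942 91358/77471 190646/77471]
step 1: x' = [732050111/1703607283, 749518872/1703607283, 4288672562/11925250981], P' = [174371354/243372469 -107317444/243372469 -1916308825/1703607283; -107317444/243372469 171620914/243372469 1900286835/1703607283; -1916308825/1703607283 1900286835/1703607283 27277877825/11925250981]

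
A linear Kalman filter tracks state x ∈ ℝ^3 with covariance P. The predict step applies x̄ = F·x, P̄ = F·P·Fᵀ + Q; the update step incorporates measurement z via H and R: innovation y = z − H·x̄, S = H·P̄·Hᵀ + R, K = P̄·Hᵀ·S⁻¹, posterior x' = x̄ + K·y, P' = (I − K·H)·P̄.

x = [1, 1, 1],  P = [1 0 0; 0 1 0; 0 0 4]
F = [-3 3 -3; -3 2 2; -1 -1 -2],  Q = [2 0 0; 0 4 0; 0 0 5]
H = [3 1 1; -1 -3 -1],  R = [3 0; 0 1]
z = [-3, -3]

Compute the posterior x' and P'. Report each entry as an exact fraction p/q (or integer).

x' = [-79049/119367, 93083/39789, -134278/39789]
P' = [102064/119367 12869/39789 -76018/39789; 12869/39789 10375/13263 -29987/13263; -76018/39789 -29987/13263 113341/13263]

x̄ = F·x = [-3, 1, -4]
P̄ = F·P·Fᵀ + Q = [56 -9 24; -9 33 -15; 24 -15 23]
y = z − H·x̄ = [9, -7]
S = H·P̄·Hᵀ + R = [623 -236; -236 281]
K = P̄·Hᵀ·S⁻¹ = [38915/119367 10169/119367; -6743/39789 -16283/39789; 7336/39789 5878/39789]
x' = x̄ + K·y = [-79049/119367, 93083/39789, -134278/39789]
P' = (I − K·H)·P̄ = [102064/119367 12869/39789 -76018/39789; 12869/39789 10375/13263 -29987/13263; -76018/39789 -29987/13263 113341/13263]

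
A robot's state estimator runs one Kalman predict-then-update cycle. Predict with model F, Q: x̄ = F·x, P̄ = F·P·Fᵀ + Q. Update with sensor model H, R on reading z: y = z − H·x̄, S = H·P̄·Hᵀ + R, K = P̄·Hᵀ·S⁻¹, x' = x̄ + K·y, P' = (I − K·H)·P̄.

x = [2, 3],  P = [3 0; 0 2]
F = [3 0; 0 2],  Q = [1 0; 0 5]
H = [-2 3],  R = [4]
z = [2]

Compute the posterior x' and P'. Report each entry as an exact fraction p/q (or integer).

x̄ = F·x = [6, 6]
P̄ = F·P·Fᵀ + Q = [28 0; 0 13]
y = z − H·x̄ = [-4]
S = H·P̄·Hᵀ + R = [233]
K = P̄·Hᵀ·S⁻¹ = [-56/233; 39/233]
x' = x̄ + K·y = [1622/233, 1242/233]
P' = (I − K·H)·P̄ = [3388/233 2184/233; 2184/233 1508/233]

x' = [1622/233, 1242/233]
P' = [3388/233 2184/233; 2184/233 1508/233]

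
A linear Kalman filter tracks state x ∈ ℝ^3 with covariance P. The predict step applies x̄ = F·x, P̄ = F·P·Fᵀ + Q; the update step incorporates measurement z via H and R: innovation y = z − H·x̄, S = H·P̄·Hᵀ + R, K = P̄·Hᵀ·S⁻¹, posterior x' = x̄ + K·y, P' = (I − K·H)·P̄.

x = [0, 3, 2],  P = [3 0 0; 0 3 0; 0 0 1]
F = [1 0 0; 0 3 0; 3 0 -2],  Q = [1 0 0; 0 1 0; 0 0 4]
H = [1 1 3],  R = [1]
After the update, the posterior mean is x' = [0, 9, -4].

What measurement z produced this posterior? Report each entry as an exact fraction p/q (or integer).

z = [-3]

x̄ = F·x = [0, 9, -4]
P̄ = F·P·Fᵀ + Q = [4 0 9; 0 28 0; 9 0 35]
S = H·P̄·Hᵀ + R = [402]
K = P̄·Hᵀ·S⁻¹ = [31/402; 14/201; 19/67]
x' − x̄ = [0, 0, 0] = K·y
y = (KᵀK)⁻¹·Kᵀ·(x' − x̄) = [0]
z = y + H·x̄ = [0] + [-3] = [-3]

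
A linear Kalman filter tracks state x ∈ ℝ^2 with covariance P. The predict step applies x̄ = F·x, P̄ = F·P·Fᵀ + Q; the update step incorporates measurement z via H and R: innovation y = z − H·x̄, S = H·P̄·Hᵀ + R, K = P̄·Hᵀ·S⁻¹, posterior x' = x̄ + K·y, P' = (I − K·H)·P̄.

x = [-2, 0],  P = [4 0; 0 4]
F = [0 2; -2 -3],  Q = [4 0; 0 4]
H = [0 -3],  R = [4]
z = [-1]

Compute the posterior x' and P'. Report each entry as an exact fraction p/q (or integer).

x̄ = F·x = [0, 4]
P̄ = F·P·Fᵀ + Q = [20 -24; -24 56]
y = z − H·x̄ = [11]
S = H·P̄·Hᵀ + R = [508]
K = P̄·Hᵀ·S⁻¹ = [18/127; -42/127]
x' = x̄ + K·y = [198/127, 46/127]
P' = (I − K·H)·P̄ = [1244/127 -24/127; -24/127 56/127]

x' = [198/127, 46/127]
P' = [1244/127 -24/127; -24/127 56/127]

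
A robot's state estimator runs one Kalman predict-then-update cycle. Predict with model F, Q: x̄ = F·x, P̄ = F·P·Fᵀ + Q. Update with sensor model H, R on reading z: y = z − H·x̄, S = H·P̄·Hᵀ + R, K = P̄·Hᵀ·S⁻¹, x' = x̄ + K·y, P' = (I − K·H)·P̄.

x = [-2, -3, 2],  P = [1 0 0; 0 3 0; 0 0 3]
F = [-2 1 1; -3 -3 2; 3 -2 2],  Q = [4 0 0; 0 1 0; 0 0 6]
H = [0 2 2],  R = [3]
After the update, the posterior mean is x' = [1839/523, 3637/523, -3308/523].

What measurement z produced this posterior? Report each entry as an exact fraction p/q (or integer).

z = [1]

x̄ = F·x = [3, 19, 4]
P̄ = F·P·Fᵀ + Q = [14 3 -6; 3 49 21; -6 21 39]
S = H·P̄·Hᵀ + R = [523]
K = P̄·Hᵀ·S⁻¹ = [-6/523; 140/523; 120/523]
x' − x̄ = [270/523, -6300/523, -5400/523] = K·y
y = (KᵀK)⁻¹·Kᵀ·(x' − x̄) = [-45]
z = y + H·x̄ = [-45] + [46] = [1]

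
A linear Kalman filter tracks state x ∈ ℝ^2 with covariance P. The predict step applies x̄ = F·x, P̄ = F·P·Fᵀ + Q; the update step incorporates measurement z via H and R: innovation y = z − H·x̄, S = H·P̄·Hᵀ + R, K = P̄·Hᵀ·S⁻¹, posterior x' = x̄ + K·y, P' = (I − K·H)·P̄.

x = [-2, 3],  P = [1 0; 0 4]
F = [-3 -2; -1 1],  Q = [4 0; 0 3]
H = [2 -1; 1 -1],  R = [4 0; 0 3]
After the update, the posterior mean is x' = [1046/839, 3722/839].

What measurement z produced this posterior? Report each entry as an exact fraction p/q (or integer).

x̄ = F·x = [0, 5]
P̄ = F·P·Fᵀ + Q = [29 -5; -5 8]
S = H·P̄·Hᵀ + R = [148 81; 81 50]
K = P̄·Hᵀ·S⁻¹ = [396/839 -71/839; 153/839 -466/839]
x' − x̄ = [1046/839, -473/839] = K·y
y = (KᵀK)⁻¹·Kᵀ·(x' − x̄) = [3, 2]
z = y + H·x̄ = [3, 2] + [-5, -5] = [-2, -3]

z = [-2, -3]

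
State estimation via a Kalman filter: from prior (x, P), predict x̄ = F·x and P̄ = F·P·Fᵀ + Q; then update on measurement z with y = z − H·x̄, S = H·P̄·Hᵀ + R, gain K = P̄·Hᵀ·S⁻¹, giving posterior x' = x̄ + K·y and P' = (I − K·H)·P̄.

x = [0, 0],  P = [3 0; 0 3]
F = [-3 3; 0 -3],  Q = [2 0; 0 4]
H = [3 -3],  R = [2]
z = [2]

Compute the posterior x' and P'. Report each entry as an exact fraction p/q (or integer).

x' = [498/1271, -348/1271]
P' = [9175/1271 9009/1271; 9009/1271 9125/1271]

x̄ = F·x = [0, 0]
P̄ = F·P·Fᵀ + Q = [56 -27; -27 31]
y = z − H·x̄ = [2]
S = H·P̄·Hᵀ + R = [1271]
K = P̄·Hᵀ·S⁻¹ = [249/1271; -174/1271]
x' = x̄ + K·y = [498/1271, -348/1271]
P' = (I − K·H)·P̄ = [9175/1271 9009/1271; 9009/1271 9125/1271]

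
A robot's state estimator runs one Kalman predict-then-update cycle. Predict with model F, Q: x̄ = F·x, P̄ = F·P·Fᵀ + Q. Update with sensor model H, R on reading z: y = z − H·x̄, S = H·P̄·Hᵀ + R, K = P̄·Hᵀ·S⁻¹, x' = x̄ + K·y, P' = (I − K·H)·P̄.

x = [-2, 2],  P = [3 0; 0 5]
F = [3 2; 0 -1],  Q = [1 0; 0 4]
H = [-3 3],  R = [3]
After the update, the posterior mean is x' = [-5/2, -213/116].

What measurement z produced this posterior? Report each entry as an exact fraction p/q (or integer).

x̄ = F·x = [-2, -2]
P̄ = F·P·Fᵀ + Q = [48 -10; -10 9]
S = H·P̄·Hᵀ + R = [696]
K = P̄·Hᵀ·S⁻¹ = [-1/4; 19/232]
x' − x̄ = [-1/2, 19/116] = K·y
y = (KᵀK)⁻¹·Kᵀ·(x' − x̄) = [2]
z = y + H·x̄ = [2] + [0] = [2]

z = [2]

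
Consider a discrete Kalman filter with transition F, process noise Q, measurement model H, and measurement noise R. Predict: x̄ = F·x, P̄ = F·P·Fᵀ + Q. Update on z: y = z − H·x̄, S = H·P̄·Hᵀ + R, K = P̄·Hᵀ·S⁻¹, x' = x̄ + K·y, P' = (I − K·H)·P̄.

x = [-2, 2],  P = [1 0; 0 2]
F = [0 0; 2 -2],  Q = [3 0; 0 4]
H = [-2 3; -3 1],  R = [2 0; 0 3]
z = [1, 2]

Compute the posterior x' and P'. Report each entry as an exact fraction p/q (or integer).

x̄ = F·x = [0, -8]
P̄ = F·P·Fᵀ + Q = [3 0; 0 16]
y = z − H·x̄ = [25, 10]
S = H·P̄·Hᵀ + R = [158 66; 66 46]
K = P̄·Hᵀ·S⁻¹ = [159/1456 -513/1456; 36/91 -20/91]
x' = x̄ + K·y = [-165/208, -4/13]
P' = (I − K·H)·P̄ = [705/1456 36/91; 36/91 48/91]

x' = [-165/208, -4/13]
P' = [705/1456 36/91; 36/91 48/91]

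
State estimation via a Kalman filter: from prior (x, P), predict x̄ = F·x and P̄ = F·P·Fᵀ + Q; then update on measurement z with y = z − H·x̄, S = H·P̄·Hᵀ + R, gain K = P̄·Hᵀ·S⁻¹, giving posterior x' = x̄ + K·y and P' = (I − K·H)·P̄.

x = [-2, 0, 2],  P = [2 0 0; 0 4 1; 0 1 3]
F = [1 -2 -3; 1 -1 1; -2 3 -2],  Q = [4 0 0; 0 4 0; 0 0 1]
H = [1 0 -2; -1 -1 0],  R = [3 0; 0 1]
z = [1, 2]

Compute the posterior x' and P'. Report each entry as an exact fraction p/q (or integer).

x' = [-21608/7279, 6369/7279, -14547/7279]
P' = [55988/7279 -48393/7279 29485/7279; -48393/7279 47773/7279 -25878/7279; 29485/7279 -25878/7279 20774/7279]

x̄ = F·x = [-8, 0, 0]
P̄ = F·P·Fᵀ + Q = [61 2 -15; 2 11 -17; -15 -17 45]
y = z − H·x̄ = [9, -6]
S = H·P̄·Hᵀ + R = [304 -127; -127 77]
K = P̄·Hᵀ·S⁻¹ = [-994/7279 -7595/7279; 1121/7279 620/7279; -4021/7279 -3607/7279]
x' = x̄ + K·y = [-21608/7279, 6369/7279, -14547/7279]
P' = (I − K·H)·P̄ = [55988/7279 -48393/7279 29485/7279; -48393/7279 47773/7279 -25878/7279; 29485/7279 -25878/7279 20774/7279]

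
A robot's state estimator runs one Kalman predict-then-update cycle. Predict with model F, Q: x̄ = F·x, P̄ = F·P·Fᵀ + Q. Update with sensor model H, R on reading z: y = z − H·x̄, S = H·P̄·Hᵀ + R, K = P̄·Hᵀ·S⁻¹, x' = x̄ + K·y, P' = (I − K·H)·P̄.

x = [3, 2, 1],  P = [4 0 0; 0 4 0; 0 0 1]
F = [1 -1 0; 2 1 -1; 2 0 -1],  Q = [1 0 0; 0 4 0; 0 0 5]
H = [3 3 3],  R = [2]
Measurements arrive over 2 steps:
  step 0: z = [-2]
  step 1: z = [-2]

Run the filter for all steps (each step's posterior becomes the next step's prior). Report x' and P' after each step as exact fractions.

step 0: x' = [-1555/1028, 769/514, -641/1028], P' = [5283/1028 -2291/514 -659/1028; -2291/514 1664/257 -991/514; -659/1028 -991/514 2735/1028]
step 1: x' = [-298350/214333, 164692/214333, -10890/214333], P' = [12373740/1500331 -10168649/1500331 -2109677/1500331; -10168649/1500331 12069562/1500331 -1802119/1500331; -2109677/1500331 -1802119/1500331 4050538/1500331]

step 0: x̄ = F·x = [1, 7, 5]
step 0: P̄ = F·P·Fᵀ + Q = [9 4 8; 4 25 17; 8 17 22]
step 0: y = z − H·x̄ = [-41]
step 0: S = H·P̄·Hᵀ + R = [1028]
step 0: K = P̄·Hᵀ·S⁻¹ = [63/1028; 69/514; 141/1028]
step 0: x' = x̄ + K·y = [-1555/1028, 769/514, -641/1028]
step 0: P' = (I − K·H)·P̄ = [5283/1028 -2291/514 -659/1028; -2291/514 1664/257 -991/514; -659/1028 -991/514 2735/1028]
step 1: x̄ = F·x = [-3093/1028, -931/1028, -2469/1028]
step 1: P̄ = F·P·Fᵀ + Q = [22131/1028 7169/1028 18407/1028; 7169/1028 22907/1028 19321/1028; 18407/1028 19321/1028 31643/1028]
step 1: y = z − H·x̄ = [17423/1028]
step 1: S = H·P̄·Hᵀ + R = [1500331/1028]
step 1: K = P̄·Hᵀ·S⁻¹ = [143121/1500331; 148191/1500331; 208113/1500331]
step 1: x' = x̄ + K·y = [-298350/214333, 164692/214333, -10890/214333]
step 1: P' = (I − K·H)·P̄ = [12373740/1500331 -10168649/1500331 -2109677/1500331; -10168649/1500331 12069562/1500331 -1802119/1500331; -2109677/1500331 -1802119/1500331 4050538/1500331]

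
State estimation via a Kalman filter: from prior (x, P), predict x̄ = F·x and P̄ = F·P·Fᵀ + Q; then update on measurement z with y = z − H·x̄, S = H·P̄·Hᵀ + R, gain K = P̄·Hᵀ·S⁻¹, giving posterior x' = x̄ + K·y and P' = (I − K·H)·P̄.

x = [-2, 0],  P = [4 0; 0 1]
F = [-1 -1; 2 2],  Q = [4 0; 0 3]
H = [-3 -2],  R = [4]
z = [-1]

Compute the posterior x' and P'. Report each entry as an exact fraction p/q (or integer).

x̄ = F·x = [2, -4]
P̄ = F·P·Fᵀ + Q = [9 -10; -10 23]
y = z − H·x̄ = [-3]
S = H·P̄·Hᵀ + R = [57]
K = P̄·Hᵀ·S⁻¹ = [-7/57; -16/57]
x' = x̄ + K·y = [45/19, -60/19]
P' = (I − K·H)·P̄ = [464/57 -682/57; -682/57 1055/57]

x' = [45/19, -60/19]
P' = [464/57 -682/57; -682/57 1055/57]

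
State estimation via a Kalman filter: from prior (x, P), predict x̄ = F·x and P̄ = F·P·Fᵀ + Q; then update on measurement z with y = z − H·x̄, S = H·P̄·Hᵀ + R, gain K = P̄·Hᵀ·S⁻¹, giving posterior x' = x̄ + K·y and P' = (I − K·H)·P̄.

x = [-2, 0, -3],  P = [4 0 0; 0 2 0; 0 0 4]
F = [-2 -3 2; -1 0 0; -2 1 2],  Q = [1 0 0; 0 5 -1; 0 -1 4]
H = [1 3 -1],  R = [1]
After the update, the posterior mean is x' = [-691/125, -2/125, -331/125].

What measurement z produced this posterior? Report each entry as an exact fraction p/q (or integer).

x̄ = F·x = [-2, 2, -2]
P̄ = F·P·Fᵀ + Q = [51 8 26; 8 9 7; 26 7 38]
S = H·P̄·Hᵀ + R = [125]
K = P̄·Hᵀ·S⁻¹ = [49/125; 28/125; 9/125]
x' − x̄ = [-441/125, -252/125, -81/125] = K·y
y = (KᵀK)⁻¹·Kᵀ·(x' − x̄) = [-9]
z = y + H·x̄ = [-9] + [6] = [-3]

z = [-3]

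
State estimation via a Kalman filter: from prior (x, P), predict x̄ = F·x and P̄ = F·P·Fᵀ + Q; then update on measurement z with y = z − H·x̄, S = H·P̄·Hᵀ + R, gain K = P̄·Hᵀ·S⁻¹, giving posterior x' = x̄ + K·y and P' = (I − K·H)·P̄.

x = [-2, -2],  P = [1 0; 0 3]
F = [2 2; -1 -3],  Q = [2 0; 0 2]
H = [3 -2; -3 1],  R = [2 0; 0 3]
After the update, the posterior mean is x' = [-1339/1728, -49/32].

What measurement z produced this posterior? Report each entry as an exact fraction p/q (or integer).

z = [1, 1]

x̄ = F·x = [-8, 8]
P̄ = F·P·Fᵀ + Q = [18 -20; -20 30]
S = H·P̄·Hᵀ + R = [524 -402; -402 315]
K = P̄·Hᵀ·S⁻¹ = [-23/576 -247/864; -15/32 -5/16]
x' − x̄ = [12485/1728, -305/32] = K·y
y = (KᵀK)⁻¹·Kᵀ·(x' − x̄) = [41, -31]
z = y + H·x̄ = [41, -31] + [-40, 32] = [1, 1]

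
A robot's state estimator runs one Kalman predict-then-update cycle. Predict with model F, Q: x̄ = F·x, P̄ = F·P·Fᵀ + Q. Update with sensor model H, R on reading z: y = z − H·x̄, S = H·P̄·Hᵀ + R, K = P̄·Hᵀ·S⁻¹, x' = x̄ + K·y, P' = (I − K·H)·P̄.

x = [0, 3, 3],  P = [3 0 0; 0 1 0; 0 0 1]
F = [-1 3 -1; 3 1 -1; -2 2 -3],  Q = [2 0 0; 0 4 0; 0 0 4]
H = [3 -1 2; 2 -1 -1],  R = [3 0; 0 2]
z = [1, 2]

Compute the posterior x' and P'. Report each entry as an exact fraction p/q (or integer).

x' = [31204/8959, 54433/8959, -15782/8959]
P' = [27785/8959 62665/8959 -8635/8959; 62665/8959 151753/8959 -18685/8959; -8635/8959 -18685/8959 7417/8959]

x̄ = F·x = [6, 0, -3]
P̄ = F·P·Fᵀ + Q = [15 -5 15; -5 33 -13; 15 -13 29]
y = z − H·x̄ = [-11, -13]
S = H·P̄·Hᵀ + R = [549 118; 118 58]
K = P̄·Hᵀ·S⁻¹ = [1140/8959 770/8959; -376/8959 -3869/8959; 2538/8959 -3001/8959]
x' = x̄ + K·y = [31204/8959, 54433/8959, -15782/8959]
P' = (I − K·H)·P̄ = [27785/8959 62665/8959 -8635/8959; 62665/8959 151753/8959 -18685/8959; -8635/8959 -18685/8959 7417/8959]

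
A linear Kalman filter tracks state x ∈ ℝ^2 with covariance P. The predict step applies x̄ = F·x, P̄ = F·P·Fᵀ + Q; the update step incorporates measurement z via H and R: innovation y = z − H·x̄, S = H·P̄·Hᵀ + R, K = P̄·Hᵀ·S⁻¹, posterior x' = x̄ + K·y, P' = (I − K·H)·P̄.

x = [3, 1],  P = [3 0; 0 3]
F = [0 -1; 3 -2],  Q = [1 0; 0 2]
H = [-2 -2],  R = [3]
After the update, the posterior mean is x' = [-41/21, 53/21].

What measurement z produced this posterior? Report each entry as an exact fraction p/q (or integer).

x̄ = F·x = [-1, 7]
P̄ = F·P·Fᵀ + Q = [4 6; 6 41]
S = H·P̄·Hᵀ + R = [231]
K = P̄·Hᵀ·S⁻¹ = [-20/231; -94/231]
x' − x̄ = [-20/21, -94/21] = K·y
y = (KᵀK)⁻¹·Kᵀ·(x' − x̄) = [11]
z = y + H·x̄ = [11] + [-12] = [-1]

z = [-1]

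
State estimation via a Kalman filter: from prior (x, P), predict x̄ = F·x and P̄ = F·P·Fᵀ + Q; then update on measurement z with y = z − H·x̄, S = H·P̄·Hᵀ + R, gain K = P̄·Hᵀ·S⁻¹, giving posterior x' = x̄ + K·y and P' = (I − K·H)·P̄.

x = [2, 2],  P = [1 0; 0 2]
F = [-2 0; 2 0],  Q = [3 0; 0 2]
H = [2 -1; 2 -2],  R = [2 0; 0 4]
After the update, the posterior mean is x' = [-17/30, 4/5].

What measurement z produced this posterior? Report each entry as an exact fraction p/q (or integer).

z = [-2, -2]

x̄ = F·x = [-4, 4]
P̄ = F·P·Fᵀ + Q = [7 -4; -4 6]
S = H·P̄·Hᵀ + R = [52 64; 64 88]
K = P̄·Hᵀ·S⁻¹ = [11/30 -1/60; 1/10 -3/10]
x' − x̄ = [103/30, -16/5] = K·y
y = (KᵀK)⁻¹·Kᵀ·(x' − x̄) = [10, 14]
z = y + H·x̄ = [10, 14] + [-12, -16] = [-2, -2]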